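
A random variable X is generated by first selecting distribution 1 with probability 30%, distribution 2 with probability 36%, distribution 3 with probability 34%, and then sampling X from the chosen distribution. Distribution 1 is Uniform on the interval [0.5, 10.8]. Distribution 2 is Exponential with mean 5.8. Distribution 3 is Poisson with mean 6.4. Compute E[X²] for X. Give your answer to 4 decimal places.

52.5522

For each component E[X²] = Var + (mean)², giving 1: 40.7633; 2: 67.28; 3: 47.36.
Overall E[X²] = 0.3·40.7633 + 0.36·67.28 + 0.34·47.36 = 52.5522.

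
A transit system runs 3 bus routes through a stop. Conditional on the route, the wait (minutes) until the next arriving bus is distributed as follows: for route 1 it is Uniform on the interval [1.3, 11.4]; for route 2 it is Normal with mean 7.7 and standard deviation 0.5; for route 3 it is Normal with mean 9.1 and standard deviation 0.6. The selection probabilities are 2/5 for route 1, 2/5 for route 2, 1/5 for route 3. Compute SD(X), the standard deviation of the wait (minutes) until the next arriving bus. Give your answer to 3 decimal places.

2.151

Per component, 1: μ=6.35, E[X²]=48.8233; 2: μ=7.7, E[X²]=59.54; 3: μ=9.1, E[X²]=83.17.
E[X] = 0.4·6.35 + 0.4·7.7 + 0.2·9.1 = 7.44.
E[X²] = 0.4·48.8233 + 0.4·59.54 + 0.2·83.17 = 59.9793.
Var(X) = E[X²] − (E[X])² = 59.9793 − 55.3536 = 4.62573.
SD(X) = √4.62573 = 2.15075.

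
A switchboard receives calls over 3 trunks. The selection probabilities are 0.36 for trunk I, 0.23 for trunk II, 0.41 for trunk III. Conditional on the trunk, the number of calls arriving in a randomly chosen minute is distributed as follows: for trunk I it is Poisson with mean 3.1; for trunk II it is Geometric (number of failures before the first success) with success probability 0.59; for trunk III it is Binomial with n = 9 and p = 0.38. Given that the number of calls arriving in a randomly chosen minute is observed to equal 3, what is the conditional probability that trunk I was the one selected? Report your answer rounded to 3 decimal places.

0.408

Likelihoods P(X=3 | ·): I: 0.223677; II: 0.0406634; III: 0.261806.
Posterior ∝ prior × likelihood. Numerator for I: 0.36·0.223677 = 0.0805236.
Normalizing constant: 0.36·0.223677 + 0.23·0.0406634 + 0.41·0.261806 = 0.197217.
P(I | observation) = 0.0805236 / 0.197217 = 0.4083.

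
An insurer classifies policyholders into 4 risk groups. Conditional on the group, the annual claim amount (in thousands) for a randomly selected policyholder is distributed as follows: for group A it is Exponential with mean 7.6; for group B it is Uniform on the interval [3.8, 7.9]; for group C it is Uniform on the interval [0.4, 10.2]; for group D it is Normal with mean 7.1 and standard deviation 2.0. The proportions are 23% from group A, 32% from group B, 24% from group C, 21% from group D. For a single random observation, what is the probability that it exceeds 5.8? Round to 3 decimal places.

Conditional on each group, P(X > 5.8): A: 0.466192; B: 0.512195; C: 0.44898; D: 0.742154.
By total probability, P(X > 5.8) = 0.23·0.466192 + 0.32·0.512195 + 0.24·0.44898 + 0.21·0.742154 = 0.534734.

0.535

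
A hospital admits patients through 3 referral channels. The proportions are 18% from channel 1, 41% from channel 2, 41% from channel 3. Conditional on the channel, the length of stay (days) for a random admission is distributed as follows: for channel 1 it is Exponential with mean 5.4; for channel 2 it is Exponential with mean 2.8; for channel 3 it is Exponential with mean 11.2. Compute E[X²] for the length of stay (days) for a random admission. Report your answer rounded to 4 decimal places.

For each component E[X²] = Var + (mean)², giving 1: 58.32; 2: 15.68; 3: 250.88.
Overall E[X²] = 0.18·58.32 + 0.41·15.68 + 0.41·250.88 = 119.787.

119.7872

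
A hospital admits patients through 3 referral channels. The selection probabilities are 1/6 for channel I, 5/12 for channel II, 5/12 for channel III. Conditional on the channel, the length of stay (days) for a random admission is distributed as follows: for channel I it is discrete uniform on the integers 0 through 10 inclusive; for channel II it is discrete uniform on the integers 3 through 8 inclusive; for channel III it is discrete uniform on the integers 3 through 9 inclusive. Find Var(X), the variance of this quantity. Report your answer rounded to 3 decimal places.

4.679

Per component, I: μ=5, E[X²]=35; II: μ=5.5, E[X²]=33.1667; III: μ=6, E[X²]=40.
E[X] = 0.166667·5 + 0.416667·5.5 + 0.416667·6 = 5.625.
E[X²] = 0.166667·35 + 0.416667·33.1667 + 0.416667·40 = 36.3194.
Var(X) = E[X²] − (E[X])² = 36.3194 − 31.6406 = 4.67882.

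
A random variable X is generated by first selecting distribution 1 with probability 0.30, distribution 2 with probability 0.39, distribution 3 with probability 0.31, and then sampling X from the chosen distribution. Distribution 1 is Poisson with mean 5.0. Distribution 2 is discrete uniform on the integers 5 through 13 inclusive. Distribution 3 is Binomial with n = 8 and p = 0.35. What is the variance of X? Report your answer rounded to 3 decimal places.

11.634

Per component, 1: μ=5, E[X²]=30; 2: μ=9, E[X²]=87.6667; 3: μ=2.8, E[X²]=9.66.
E[X] = 0.3·5 + 0.39·9 + 0.31·2.8 = 5.878.
E[X²] = 0.3·30 + 0.39·87.6667 + 0.31·9.66 = 46.1846.
Var(X) = E[X²] − (E[X])² = 46.1846 − 34.5509 = 11.6337.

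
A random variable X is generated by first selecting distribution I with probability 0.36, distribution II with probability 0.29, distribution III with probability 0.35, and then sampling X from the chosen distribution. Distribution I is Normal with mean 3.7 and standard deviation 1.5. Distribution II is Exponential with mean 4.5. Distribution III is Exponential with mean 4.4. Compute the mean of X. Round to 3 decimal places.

4.177

Component means — I: 3.7; II: 4.5; III: 4.4.
E[X] = 0.36·3.7 + 0.29·4.5 + 0.35·4.4 = 4.177.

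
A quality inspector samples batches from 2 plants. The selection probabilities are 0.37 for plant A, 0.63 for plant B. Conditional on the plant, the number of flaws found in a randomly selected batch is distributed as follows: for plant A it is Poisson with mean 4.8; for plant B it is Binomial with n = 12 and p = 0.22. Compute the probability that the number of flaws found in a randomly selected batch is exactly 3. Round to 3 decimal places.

0.214

Conditional on each plant, P(X = 3): A: 0.151691; B: 0.250347.
By total probability, P(X = 3) = 0.37·0.151691 + 0.63·0.250347 = 0.213844.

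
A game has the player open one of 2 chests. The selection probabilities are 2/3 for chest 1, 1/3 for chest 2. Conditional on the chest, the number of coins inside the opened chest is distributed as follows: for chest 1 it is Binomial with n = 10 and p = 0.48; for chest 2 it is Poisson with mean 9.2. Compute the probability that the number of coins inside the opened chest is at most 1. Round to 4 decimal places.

Conditional on each chest, P(X ≤ 1): 1: 0.0147891; 2: 0.0010306.
By total probability, P(X ≤ 1) = 0.666667·0.0147891 + 0.333333·0.0010306 = 0.0102029.

0.0102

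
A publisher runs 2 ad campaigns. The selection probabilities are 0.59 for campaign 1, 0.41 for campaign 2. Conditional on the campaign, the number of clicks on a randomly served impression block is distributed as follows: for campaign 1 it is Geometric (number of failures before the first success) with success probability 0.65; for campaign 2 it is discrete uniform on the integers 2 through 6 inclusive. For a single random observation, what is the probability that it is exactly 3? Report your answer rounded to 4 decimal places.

0.0984

Conditional on each campaign, P(X = 3): 1: 0.0278687; 2: 0.2.
By total probability, P(X = 3) = 0.59·0.0278687 + 0.41·0.2 = 0.0984426.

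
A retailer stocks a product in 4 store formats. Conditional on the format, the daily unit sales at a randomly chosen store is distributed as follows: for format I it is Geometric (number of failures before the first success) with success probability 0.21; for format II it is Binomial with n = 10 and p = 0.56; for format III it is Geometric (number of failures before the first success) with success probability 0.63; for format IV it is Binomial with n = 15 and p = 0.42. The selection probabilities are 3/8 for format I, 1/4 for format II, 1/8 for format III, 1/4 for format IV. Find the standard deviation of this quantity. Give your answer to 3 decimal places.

Per component, I: μ=3.7619, E[X²]=32.0658; II: μ=5.6, E[X²]=33.824; III: μ=0.587302, E[X²]=1.27715; IV: μ=6.3, E[X²]=43.344.
E[X] = 0.375·3.7619 + 0.25·5.6 + 0.125·0.587302 + 0.25·6.3 = 4.45913.
E[X²] = 0.375·32.0658 + 0.25·33.824 + 0.125·1.27715 + 0.25·43.344 = 31.4763.
Var(X) = E[X²] − (E[X])² = 31.4763 − 19.8838 = 11.5925.
SD(X) = √11.5925 = 3.40477.

3.405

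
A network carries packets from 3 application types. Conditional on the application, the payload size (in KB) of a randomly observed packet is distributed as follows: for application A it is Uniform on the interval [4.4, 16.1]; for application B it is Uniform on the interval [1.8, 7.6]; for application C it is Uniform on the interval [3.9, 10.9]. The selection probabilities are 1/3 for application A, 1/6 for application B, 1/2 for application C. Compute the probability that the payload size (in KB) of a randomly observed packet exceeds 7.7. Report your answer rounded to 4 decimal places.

Conditional on each application, P(X > 7.7): A: 0.717949; B: 0; C: 0.457143.
By total probability, P(X > 7.7) = 0.333333·0.717949 + 0.166667·0 + 0.5·0.457143 = 0.467888.

0.4679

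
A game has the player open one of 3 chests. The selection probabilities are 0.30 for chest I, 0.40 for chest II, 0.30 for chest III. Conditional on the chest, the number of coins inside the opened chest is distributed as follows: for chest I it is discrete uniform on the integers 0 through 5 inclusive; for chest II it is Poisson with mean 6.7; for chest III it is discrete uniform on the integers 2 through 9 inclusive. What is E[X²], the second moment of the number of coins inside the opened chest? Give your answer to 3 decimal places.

For each component E[X²] = Var + (mean)², giving I: 9.16667; II: 51.59; III: 35.5.
Overall E[X²] = 0.3·9.16667 + 0.4·51.59 + 0.3·35.5 = 34.036.

34.036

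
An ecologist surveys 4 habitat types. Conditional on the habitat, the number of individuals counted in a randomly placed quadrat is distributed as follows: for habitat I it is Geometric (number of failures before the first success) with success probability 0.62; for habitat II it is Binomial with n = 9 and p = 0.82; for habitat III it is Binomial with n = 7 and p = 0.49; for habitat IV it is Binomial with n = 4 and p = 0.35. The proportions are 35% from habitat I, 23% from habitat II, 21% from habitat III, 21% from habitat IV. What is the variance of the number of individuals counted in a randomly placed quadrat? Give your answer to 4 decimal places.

8.1878

Per component, I: μ=0.612903, E[X²]=1.3642; II: μ=7.38, E[X²]=55.7928; III: μ=3.43, E[X²]=13.5142; IV: μ=1.4, E[X²]=2.87.
E[X] = 0.35·0.612903 + 0.23·7.38 + 0.21·3.43 + 0.21·1.4 = 2.92622.
E[X²] = 0.35·1.3642 + 0.23·55.7928 + 0.21·13.5142 + 0.21·2.87 = 16.7505.
Var(X) = E[X²] − (E[X])² = 16.7505 − 8.56274 = 8.18776.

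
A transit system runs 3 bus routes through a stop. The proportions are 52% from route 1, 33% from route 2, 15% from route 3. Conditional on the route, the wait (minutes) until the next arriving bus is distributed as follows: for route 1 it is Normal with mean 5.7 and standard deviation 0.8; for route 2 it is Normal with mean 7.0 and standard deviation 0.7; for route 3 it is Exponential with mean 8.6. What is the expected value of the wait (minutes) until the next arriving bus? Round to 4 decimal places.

Component means — 1: 5.7; 2: 7; 3: 8.6.
E[X] = 0.52·5.7 + 0.33·7 + 0.15·8.6 = 6.564.

6.5640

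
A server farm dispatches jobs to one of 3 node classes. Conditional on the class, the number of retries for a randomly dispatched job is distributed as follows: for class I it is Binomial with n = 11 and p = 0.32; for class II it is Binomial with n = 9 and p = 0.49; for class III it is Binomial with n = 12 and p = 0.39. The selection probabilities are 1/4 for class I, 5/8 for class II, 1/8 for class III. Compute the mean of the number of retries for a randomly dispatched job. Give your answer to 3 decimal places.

4.221

Component means — I: 3.52; II: 4.41; III: 4.68.
E[X] = 0.25·3.52 + 0.625·4.41 + 0.125·4.68 = 4.22125.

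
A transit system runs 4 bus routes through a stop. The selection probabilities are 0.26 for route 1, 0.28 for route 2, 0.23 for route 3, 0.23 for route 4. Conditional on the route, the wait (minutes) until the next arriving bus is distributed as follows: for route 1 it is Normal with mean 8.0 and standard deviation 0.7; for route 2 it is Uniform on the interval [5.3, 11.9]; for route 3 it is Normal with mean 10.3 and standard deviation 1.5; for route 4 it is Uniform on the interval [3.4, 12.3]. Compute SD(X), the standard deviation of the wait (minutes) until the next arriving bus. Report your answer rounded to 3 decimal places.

2.016

Per component, 1: μ=8, E[X²]=64.49; 2: μ=8.6, E[X²]=77.59; 3: μ=10.3, E[X²]=108.34; 4: μ=7.85, E[X²]=68.2233.
E[X] = 0.26·8 + 0.28·8.6 + 0.23·10.3 + 0.23·7.85 = 8.6625.
E[X²] = 0.26·64.49 + 0.28·77.59 + 0.23·108.34 + 0.23·68.2233 = 79.1022.
Var(X) = E[X²] − (E[X])² = 79.1022 − 75.0389 = 4.06326.
SD(X) = √4.06326 = 2.01575.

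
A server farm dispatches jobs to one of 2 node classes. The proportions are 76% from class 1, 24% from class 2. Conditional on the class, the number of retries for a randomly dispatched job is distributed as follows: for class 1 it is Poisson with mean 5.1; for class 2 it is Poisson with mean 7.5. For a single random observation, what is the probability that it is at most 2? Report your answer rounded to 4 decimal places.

0.0934

Conditional on each class, P(X ≤ 2): 1: 0.116478; 2: 0.0202567.
By total probability, P(X ≤ 2) = 0.76·0.116478 + 0.24·0.0202567 = 0.0933852.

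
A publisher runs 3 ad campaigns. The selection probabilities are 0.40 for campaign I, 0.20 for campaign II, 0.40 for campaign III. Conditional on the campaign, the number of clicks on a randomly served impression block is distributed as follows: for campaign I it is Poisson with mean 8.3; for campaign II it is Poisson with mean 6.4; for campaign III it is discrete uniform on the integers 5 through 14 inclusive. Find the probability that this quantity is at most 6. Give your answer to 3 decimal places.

0.300

Conditional on each campaign, P(X ≤ 6): I: 0.278121; II: 0.542329; III: 0.2.
By total probability, P(X ≤ 6) = 0.4·0.278121 + 0.2·0.542329 + 0.4·0.2 = 0.299714.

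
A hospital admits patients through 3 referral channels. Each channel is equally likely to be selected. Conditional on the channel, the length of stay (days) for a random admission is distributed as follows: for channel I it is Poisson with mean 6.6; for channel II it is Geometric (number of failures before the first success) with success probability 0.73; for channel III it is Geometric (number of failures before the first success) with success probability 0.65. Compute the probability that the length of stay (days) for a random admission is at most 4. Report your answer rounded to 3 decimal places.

Conditional on each channel, P(X ≤ 4): I: 0.212704; II: 0.998565; III: 0.994748.
By total probability, P(X ≤ 4) = 0.333333·0.212704 + 0.333333·0.998565 + 0.333333·0.994748 = 0.735339.

0.735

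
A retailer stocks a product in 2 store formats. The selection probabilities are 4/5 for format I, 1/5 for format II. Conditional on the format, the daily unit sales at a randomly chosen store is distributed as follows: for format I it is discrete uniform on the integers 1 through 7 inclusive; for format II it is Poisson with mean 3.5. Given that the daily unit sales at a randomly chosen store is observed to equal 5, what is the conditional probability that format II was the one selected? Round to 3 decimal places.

0.188

Likelihoods P(X=5 | ·): I: 0.142857; II: 0.132169.
Posterior ∝ prior × likelihood. Numerator for II: 0.2·0.132169 = 0.0264337.
Normalizing constant: 0.8·0.142857 + 0.2·0.132169 = 0.140719.
P(II | observation) = 0.0264337 / 0.140719 = 0.187847.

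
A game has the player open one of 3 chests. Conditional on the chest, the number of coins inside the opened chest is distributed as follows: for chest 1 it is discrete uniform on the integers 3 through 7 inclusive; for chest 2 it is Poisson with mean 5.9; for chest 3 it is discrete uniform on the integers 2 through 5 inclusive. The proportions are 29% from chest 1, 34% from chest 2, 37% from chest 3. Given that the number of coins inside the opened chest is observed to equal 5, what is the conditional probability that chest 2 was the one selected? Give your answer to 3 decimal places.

Likelihoods P(X=5 | ·): 1: 0.2; 2: 0.163208; 3: 0.25.
Posterior ∝ prior × likelihood. Numerator for 2: 0.34·0.163208 = 0.0554907.
Normalizing constant: 0.29·0.2 + 0.34·0.163208 + 0.37·0.25 = 0.205991.
P(2 | observation) = 0.0554907 / 0.205991 = 0.269385.

0.269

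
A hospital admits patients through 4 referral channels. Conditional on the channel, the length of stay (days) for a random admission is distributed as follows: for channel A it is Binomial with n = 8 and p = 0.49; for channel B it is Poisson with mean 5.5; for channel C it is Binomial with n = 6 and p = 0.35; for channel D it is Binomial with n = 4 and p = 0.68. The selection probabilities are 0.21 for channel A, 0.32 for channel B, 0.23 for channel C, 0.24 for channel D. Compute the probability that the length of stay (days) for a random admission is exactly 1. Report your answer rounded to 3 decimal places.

Conditional on each channel, P(X = 1): A: 0.0351785; B: 0.0224772; C: 0.243661; D: 0.089129.
By total probability, P(X = 1) = 0.21·0.0351785 + 0.32·0.0224772 + 0.23·0.243661 + 0.24·0.089129 = 0.0920132.

0.092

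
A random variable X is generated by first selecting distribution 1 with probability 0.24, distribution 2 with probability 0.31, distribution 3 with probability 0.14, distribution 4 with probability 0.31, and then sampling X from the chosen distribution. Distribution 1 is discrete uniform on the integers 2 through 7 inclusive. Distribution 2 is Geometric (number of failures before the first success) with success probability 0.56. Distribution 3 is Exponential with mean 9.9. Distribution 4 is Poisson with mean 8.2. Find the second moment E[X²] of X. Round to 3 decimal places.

For each component E[X²] = Var + (mean)², giving 1: 23.1667; 2: 2.02041; 3: 196.02; 4: 75.44.
Overall E[X²] = 0.24·23.1667 + 0.31·2.02041 + 0.14·196.02 + 0.31·75.44 = 57.0155.

57.016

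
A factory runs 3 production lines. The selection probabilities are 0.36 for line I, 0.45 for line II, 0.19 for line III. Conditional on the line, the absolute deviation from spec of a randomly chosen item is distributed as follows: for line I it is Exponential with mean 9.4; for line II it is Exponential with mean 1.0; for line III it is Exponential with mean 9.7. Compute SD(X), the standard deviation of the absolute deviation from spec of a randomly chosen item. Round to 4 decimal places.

Per component, I: μ=9.4, E[X²]=176.72; II: μ=1, E[X²]=2; III: μ=9.7, E[X²]=188.18.
E[X] = 0.36·9.4 + 0.45·1 + 0.19·9.7 = 5.677.
E[X²] = 0.36·176.72 + 0.45·2 + 0.19·188.18 = 100.273.
Var(X) = E[X²] − (E[X])² = 100.273 − 32.2283 = 68.0451.
SD(X) = √68.0451 = 8.24894.

8.2489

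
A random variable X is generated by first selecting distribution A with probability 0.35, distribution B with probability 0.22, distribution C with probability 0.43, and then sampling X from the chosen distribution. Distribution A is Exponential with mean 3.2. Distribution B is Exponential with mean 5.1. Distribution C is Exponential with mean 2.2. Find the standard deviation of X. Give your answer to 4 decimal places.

3.5513

Per component, A: μ=3.2, E[X²]=20.48; B: μ=5.1, E[X²]=52.02; C: μ=2.2, E[X²]=9.68.
E[X] = 0.35·3.2 + 0.22·5.1 + 0.43·2.2 = 3.188.
E[X²] = 0.35·20.48 + 0.22·52.02 + 0.43·9.68 = 22.7748.
Var(X) = E[X²] − (E[X])² = 22.7748 − 10.1633 = 12.6115.
SD(X) = √12.6115 = 3.55126.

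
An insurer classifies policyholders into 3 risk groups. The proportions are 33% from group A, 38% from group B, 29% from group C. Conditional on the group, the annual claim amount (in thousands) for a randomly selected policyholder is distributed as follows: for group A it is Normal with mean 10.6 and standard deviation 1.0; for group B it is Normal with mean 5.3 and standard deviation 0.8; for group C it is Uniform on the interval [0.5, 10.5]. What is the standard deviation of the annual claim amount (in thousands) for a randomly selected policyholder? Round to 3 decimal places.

3.001

Per component, A: μ=10.6, E[X²]=113.36; B: μ=5.3, E[X²]=28.73; C: μ=5.5, E[X²]=38.5833.
E[X] = 0.33·10.6 + 0.38·5.3 + 0.29·5.5 = 7.107.
E[X²] = 0.33·113.36 + 0.38·28.73 + 0.29·38.5833 = 59.5154.
Var(X) = E[X²] − (E[X])² = 59.5154 − 50.5094 = 9.00592.
SD(X) = √9.00592 = 3.00099.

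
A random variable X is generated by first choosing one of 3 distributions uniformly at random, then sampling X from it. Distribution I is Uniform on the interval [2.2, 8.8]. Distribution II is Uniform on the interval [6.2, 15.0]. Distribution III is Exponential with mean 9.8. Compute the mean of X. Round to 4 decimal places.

Component means — I: 5.5; II: 10.6; III: 9.8.
E[X] = 0.333333·5.5 + 0.333333·10.6 + 0.333333·9.8 = 8.63333.

8.6333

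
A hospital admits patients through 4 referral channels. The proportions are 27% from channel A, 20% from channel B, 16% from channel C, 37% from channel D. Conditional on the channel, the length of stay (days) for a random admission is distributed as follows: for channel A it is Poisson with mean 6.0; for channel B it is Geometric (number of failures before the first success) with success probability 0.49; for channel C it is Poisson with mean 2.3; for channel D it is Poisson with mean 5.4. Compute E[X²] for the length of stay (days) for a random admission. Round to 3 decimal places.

25.983

For each component E[X²] = Var + (mean)², giving A: 42; B: 3.20741; C: 7.59; D: 34.56.
Overall E[X²] = 0.27·42 + 0.2·3.20741 + 0.16·7.59 + 0.37·34.56 = 25.9831.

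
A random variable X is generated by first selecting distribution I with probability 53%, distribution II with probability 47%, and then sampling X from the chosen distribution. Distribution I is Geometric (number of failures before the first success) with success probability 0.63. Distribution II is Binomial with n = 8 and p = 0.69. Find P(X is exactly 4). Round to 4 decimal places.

Conditional on each component, P(X = 4): I: 0.0118072; II: 0.146535.
By total probability, P(X = 4) = 0.53·0.0118072 + 0.47·0.146535 = 0.0751292.

0.0751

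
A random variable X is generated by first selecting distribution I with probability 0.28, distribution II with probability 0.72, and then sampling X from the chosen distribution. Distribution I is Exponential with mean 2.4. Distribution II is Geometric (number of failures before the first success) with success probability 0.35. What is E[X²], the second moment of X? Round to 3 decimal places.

For each component E[X²] = Var + (mean)², giving I: 11.52; II: 8.7551.
Overall E[X²] = 0.28·11.52 + 0.72·8.7551 = 9.52927.

9.529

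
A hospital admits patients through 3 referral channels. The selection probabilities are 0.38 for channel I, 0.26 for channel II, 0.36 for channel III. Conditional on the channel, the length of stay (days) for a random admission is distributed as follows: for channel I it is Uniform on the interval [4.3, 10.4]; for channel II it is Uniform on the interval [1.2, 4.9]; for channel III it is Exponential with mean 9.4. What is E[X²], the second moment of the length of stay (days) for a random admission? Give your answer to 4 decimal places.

For each component E[X²] = Var + (mean)², giving I: 57.1233; II: 10.4433; III: 176.72.
Overall E[X²] = 0.38·57.1233 + 0.26·10.4433 + 0.36·176.72 = 88.0413.

88.0413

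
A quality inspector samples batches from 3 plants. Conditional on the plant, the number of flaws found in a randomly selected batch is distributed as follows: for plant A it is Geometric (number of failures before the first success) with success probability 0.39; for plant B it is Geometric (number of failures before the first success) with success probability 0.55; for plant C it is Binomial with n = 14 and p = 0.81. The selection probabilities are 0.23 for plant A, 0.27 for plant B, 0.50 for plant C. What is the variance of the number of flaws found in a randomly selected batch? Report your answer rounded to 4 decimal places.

Per component, A: μ=1.5641, E[X²]=6.45694; B: μ=0.818182, E[X²]=2.15702; C: μ=11.34, E[X²]=130.75.
E[X] = 0.23·1.5641 + 0.27·0.818182 + 0.5·11.34 = 6.25065.
E[X²] = 0.23·6.45694 + 0.27·2.15702 + 0.5·130.75 = 67.4426.
Var(X) = E[X²] − (E[X])² = 67.4426 − 39.0707 = 28.3719.

28.3719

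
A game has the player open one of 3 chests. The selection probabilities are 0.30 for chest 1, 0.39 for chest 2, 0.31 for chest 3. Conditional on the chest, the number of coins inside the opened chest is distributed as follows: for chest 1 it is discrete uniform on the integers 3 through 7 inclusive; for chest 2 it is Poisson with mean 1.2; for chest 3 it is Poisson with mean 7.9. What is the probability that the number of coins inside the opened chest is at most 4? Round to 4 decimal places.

0.5397

Conditional on each chest, P(X ≤ 4): 1: 0.4; 2: 0.992254; 3: 0.105503.
By total probability, P(X ≤ 4) = 0.3·0.4 + 0.39·0.992254 + 0.31·0.105503 = 0.539685.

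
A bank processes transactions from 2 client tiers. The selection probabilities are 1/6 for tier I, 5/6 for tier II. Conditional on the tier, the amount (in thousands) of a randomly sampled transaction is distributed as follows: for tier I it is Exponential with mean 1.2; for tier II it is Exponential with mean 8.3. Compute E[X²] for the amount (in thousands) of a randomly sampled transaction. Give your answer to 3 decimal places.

115.297

For each component E[X²] = Var + (mean)², giving I: 2.88; II: 137.78.
Overall E[X²] = 0.166667·2.88 + 0.833333·137.78 = 115.297.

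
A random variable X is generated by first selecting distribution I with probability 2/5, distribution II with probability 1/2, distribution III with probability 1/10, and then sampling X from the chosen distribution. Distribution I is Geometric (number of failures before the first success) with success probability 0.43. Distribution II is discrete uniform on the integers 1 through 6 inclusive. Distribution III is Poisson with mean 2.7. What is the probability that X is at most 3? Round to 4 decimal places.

Conditional on each component, P(X ≤ 3): I: 0.89444; II: 0.5; III: 0.714092.
By total probability, P(X ≤ 3) = 0.4·0.89444 + 0.5·0.5 + 0.1·0.714092 = 0.679185.

0.6792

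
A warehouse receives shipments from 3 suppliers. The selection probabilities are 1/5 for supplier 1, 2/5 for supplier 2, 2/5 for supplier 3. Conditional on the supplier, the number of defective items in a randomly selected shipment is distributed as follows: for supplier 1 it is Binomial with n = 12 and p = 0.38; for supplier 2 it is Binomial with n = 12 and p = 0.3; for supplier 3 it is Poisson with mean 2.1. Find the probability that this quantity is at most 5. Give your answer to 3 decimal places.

0.888

Conditional on each supplier, P(X ≤ 5): 1: 0.716715; 2: 0.882151; 3: 0.979551.
By total probability, P(X ≤ 5) = 0.2·0.716715 + 0.4·0.882151 + 0.4·0.979551 = 0.888024.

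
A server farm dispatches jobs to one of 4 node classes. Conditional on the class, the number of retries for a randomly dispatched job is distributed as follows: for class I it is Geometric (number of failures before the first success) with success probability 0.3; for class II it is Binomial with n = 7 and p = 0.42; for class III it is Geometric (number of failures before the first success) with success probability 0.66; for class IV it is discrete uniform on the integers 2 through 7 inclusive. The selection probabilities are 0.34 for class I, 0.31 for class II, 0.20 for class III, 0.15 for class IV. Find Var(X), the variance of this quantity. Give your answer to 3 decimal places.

Per component, I: μ=2.33333, E[X²]=13.2222; II: μ=2.94, E[X²]=10.3488; III: μ=0.515152, E[X²]=1.04591; IV: μ=4.5, E[X²]=23.1667.
E[X] = 0.34·2.33333 + 0.31·2.94 + 0.2·0.515152 + 0.15·4.5 = 2.48276.
E[X²] = 0.34·13.2222 + 0.31·10.3488 + 0.2·1.04591 + 0.15·23.1667 = 11.3879.
Var(X) = E[X²] − (E[X])² = 11.3879 − 6.16412 = 5.22375.

5.224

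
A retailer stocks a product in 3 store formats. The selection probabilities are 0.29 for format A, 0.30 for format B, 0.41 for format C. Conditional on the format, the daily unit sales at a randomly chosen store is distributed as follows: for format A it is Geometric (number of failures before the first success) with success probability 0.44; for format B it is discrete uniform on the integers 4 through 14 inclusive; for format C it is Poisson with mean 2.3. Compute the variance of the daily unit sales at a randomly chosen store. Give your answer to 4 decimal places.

15.6236

Per component, A: μ=1.27273, E[X²]=4.5124; B: μ=9, E[X²]=91; C: μ=2.3, E[X²]=7.59.
E[X] = 0.29·1.27273 + 0.3·9 + 0.41·2.3 = 4.01209.
E[X²] = 0.29·4.5124 + 0.3·91 + 0.41·7.59 = 31.7205.
Var(X) = E[X²] − (E[X])² = 31.7205 − 16.0969 = 15.6236.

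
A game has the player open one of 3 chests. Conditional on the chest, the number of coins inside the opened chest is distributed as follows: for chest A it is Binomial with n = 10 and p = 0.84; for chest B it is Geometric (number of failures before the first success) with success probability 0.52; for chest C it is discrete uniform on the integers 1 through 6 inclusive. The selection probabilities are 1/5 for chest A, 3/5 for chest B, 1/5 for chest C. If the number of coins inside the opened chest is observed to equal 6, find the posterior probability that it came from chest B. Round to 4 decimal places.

Likelihoods P(X=6 | ·): A: 0.0483476; B: 0.00635991; C: 0.166667.
Posterior ∝ prior × likelihood. Numerator for B: 0.6·0.00635991 = 0.00381594.
Normalizing constant: 0.2·0.0483476 + 0.6·0.00635991 + 0.2·0.166667 = 0.0468188.
P(B | observation) = 0.00381594 / 0.0468188 = 0.0815045.

0.0815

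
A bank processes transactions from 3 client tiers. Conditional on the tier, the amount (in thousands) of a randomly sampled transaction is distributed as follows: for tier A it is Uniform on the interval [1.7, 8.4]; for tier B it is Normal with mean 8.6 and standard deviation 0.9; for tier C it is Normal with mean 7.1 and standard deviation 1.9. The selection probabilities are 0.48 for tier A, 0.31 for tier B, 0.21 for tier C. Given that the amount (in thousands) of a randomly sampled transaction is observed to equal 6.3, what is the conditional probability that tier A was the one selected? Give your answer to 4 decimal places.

0.6111

Likelihoods f(6.3 | ·): A: 0.149254; B: 0.0169242; C: 0.192158.
Posterior ∝ prior × likelihood. Numerator for A: 0.48·0.149254 = 0.0716418.
Normalizing constant: 0.48·0.149254 + 0.31·0.0169242 + 0.21·0.192158 = 0.117242.
P(A | observation) = 0.0716418 / 0.117242 = 0.611061.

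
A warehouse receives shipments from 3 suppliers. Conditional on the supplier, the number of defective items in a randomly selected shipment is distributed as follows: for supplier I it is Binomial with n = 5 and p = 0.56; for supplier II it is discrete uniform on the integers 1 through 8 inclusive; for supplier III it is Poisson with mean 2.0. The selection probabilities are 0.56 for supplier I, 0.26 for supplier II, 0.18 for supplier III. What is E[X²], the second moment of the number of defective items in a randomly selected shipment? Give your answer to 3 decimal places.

12.790

For each component E[X²] = Var + (mean)², giving I: 9.072; II: 25.5; III: 6.
Overall E[X²] = 0.56·9.072 + 0.26·25.5 + 0.18·6 = 12.7903.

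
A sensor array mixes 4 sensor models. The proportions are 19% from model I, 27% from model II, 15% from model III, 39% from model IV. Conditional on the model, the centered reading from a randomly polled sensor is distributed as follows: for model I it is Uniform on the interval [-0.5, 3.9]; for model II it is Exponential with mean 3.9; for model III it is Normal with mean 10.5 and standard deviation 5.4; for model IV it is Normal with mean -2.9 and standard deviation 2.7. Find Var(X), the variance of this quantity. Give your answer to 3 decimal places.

32.791

Per component, I: μ=1.7, E[X²]=4.50333; II: μ=3.9, E[X²]=30.42; III: μ=10.5, E[X²]=139.41; IV: μ=-2.9, E[X²]=15.7.
E[X] = 0.19·1.7 + 0.27·3.9 + 0.15·10.5 + 0.39·-2.9 = 1.82.
E[X²] = 0.19·4.50333 + 0.27·30.42 + 0.15·139.41 + 0.39·15.7 = 36.1035.
Var(X) = E[X²] − (E[X])² = 36.1035 − 3.3124 = 32.7911.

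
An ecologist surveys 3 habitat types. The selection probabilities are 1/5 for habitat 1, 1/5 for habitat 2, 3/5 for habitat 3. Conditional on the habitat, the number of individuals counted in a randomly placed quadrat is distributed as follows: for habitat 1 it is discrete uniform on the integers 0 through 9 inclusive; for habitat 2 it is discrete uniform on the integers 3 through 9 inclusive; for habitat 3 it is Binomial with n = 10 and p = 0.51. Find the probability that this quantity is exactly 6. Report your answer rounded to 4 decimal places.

Conditional on each habitat, P(X = 6): 1: 0.1; 2: 0.142857; 3: 0.213022.
By total probability, P(X = 6) = 0.2·0.1 + 0.2·0.142857 + 0.6·0.213022 = 0.176385.

0.1764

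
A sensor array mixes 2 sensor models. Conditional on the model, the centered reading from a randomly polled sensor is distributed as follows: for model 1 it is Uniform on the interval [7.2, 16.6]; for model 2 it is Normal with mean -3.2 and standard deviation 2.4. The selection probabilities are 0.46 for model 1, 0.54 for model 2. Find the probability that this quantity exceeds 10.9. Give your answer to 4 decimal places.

0.2789

Conditional on each model, P(X > 10.9): 1: 0.606383; 2: 2.11422e-09.
By total probability, P(X > 10.9) = 0.46·0.606383 + 0.54·2.11422e-09 = 0.278936.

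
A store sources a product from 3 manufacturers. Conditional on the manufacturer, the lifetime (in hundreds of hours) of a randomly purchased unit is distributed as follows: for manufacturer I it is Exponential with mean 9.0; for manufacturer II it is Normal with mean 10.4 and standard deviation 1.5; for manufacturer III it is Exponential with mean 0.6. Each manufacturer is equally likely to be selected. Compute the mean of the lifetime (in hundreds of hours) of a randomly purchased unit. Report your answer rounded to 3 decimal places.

Component means — I: 9; II: 10.4; III: 0.6.
E[X] = 0.333333·9 + 0.333333·10.4 + 0.333333·0.6 = 6.66667.

6.667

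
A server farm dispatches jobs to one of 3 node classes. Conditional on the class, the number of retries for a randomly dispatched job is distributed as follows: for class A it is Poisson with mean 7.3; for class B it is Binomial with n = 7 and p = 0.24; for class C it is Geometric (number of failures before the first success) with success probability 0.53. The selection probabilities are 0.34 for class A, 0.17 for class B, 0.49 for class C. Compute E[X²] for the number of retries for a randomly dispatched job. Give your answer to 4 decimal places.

For each component E[X²] = Var + (mean)², giving A: 60.59; B: 4.0992; C: 2.45959.
Overall E[X²] = 0.34·60.59 + 0.17·4.0992 + 0.49·2.45959 = 22.5027.

22.5027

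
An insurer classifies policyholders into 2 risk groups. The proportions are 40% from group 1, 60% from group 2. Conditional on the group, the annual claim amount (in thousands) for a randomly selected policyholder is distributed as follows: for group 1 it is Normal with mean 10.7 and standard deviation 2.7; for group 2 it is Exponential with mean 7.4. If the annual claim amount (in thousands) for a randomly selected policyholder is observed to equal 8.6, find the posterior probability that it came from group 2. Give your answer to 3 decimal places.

0.367

Likelihoods f(8.6 | ·): 1: 0.109191; 2: 0.0422715.
Posterior ∝ prior × likelihood. Numerator for 2: 0.6·0.0422715 = 0.0253629.
Normalizing constant: 0.4·0.109191 + 0.6·0.0422715 = 0.0690392.
P(2 | observation) = 0.0253629 / 0.0690392 = 0.36737.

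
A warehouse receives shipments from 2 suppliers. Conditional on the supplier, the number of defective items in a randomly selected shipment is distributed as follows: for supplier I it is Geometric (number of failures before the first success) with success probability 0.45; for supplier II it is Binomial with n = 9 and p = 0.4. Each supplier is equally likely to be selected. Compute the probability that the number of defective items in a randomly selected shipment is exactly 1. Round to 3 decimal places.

Conditional on each supplier, P(X = 1): I: 0.2475; II: 0.0604662.
By total probability, P(X = 1) = 0.5·0.2475 + 0.5·0.0604662 = 0.153983.

0.154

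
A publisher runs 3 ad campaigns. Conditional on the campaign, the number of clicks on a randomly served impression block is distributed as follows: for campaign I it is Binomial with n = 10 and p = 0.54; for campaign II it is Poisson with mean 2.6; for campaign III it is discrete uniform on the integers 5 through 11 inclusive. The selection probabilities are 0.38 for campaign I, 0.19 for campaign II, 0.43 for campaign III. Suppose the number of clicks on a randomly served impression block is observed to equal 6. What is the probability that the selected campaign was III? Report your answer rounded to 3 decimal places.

Likelihoods P(X=6 | ·): I: 0.233138; II: 0.0318671; III: 0.142857.
Posterior ∝ prior × likelihood. Numerator for III: 0.43·0.142857 = 0.0614286.
Normalizing constant: 0.38·0.233138 + 0.19·0.0318671 + 0.43·0.142857 = 0.156076.
P(III | observation) = 0.0614286 / 0.156076 = 0.393582.

0.394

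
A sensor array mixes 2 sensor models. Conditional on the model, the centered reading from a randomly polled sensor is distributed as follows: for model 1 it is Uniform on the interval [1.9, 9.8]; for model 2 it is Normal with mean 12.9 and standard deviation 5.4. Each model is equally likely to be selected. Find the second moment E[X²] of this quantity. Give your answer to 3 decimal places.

117.497

For each component E[X²] = Var + (mean)², giving 1: 39.4233; 2: 195.57.
Overall E[X²] = 0.5·39.4233 + 0.5·195.57 = 117.497.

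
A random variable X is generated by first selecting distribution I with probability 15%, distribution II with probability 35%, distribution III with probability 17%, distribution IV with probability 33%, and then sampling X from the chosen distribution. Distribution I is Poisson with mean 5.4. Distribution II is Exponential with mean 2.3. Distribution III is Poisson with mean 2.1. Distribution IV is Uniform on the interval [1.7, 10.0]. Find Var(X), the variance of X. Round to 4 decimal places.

Per component, I: μ=5.4, E[X²]=34.56; II: μ=2.3, E[X²]=10.58; III: μ=2.1, E[X²]=6.51; IV: μ=5.85, E[X²]=39.9633.
E[X] = 0.15·5.4 + 0.35·2.3 + 0.17·2.1 + 0.33·5.85 = 3.9025.
E[X²] = 0.15·34.56 + 0.35·10.58 + 0.17·6.51 + 0.33·39.9633 = 23.1816.
Var(X) = E[X²] − (E[X])² = 23.1816 − 15.2295 = 7.95209.

7.9521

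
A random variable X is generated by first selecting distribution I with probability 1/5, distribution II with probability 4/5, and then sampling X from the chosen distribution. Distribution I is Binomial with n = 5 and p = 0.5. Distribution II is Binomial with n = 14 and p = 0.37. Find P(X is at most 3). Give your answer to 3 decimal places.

0.304

Conditional on each component, P(X ≤ 3): I: 0.8125; II: 0.177416.
By total probability, P(X ≤ 3) = 0.2·0.8125 + 0.8·0.177416 = 0.304433.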